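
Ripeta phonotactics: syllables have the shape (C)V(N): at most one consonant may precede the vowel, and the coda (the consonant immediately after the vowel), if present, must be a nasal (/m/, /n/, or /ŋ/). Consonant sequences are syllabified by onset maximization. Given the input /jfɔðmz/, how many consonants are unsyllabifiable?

The consonants /j/, /ð/, /m/, /z/ cannot be parsed into a legal (C)V(N) syllable (only a nasal (/m/, /n/, or /ŋ/) is licensed in coda position; onsets are limited to one consonant).

4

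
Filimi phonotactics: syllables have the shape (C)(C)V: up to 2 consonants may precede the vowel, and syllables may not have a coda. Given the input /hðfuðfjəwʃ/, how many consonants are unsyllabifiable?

4

The consonants /h/, /ð/, /w/, /ʃ/ cannot be parsed into a legal (C)(C)V syllable (no codas are permitted; onsets may contain at most 2 consonants).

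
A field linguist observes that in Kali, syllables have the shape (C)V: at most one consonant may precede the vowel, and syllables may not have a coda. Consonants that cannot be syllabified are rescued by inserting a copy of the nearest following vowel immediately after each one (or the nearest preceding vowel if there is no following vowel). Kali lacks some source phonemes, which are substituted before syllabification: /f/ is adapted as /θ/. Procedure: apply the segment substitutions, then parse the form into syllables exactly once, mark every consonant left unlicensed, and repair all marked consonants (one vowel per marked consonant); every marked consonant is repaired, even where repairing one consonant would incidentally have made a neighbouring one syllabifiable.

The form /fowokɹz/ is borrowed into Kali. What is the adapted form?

Substitution: /f/ → /θ/, giving /θowokɹz/.
The consonants /k/, /ɹ/, /z/ cannot be parsed into a legal (C)V syllable (no codas are permitted; onsets are limited to one consonant).
Inserting the epenthetic vowel yields /k/ → /ko/, /ɹ/ → /ɹo/, /z/ → /zo/.

θowokoɹozo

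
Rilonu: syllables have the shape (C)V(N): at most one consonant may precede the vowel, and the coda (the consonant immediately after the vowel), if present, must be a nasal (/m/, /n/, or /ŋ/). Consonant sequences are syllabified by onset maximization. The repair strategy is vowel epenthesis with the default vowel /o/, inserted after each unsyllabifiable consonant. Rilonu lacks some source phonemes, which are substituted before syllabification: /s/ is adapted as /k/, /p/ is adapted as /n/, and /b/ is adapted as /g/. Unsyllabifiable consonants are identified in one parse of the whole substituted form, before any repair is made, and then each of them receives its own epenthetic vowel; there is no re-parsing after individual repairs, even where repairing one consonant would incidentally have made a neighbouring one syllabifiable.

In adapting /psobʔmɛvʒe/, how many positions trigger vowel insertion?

After substitution the input is /nkogʔmɛvʒe/.
The unsyllabifiable consonants are /n/, /g/, /ʔ/, /v/; each receives one epenthetic vowel.

4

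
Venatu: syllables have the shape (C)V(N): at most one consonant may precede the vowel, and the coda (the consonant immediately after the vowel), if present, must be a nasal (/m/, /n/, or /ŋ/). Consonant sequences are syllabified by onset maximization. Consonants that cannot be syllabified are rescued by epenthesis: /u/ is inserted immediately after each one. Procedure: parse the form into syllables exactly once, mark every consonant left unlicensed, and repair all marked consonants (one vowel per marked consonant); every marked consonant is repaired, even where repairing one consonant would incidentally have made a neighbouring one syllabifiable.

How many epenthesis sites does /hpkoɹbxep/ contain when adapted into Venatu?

The unsyllabifiable consonants are /h/, /p/, /ɹ/, /b/, /p/; each receives one epenthetic vowel.

5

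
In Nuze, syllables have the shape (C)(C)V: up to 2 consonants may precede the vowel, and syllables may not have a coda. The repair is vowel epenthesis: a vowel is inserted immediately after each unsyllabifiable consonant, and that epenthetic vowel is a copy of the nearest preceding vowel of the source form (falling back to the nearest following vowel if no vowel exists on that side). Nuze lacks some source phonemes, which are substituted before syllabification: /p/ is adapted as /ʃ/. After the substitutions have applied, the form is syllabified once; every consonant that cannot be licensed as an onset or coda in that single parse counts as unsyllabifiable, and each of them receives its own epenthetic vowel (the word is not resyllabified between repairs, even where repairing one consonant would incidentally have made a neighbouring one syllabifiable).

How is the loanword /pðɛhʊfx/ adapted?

Substitution: /p/ → /ʃ/, giving /ʃðɛhʊfx/.
Under (C)(C)V, the unsyllabifiable consonants are /f/, /x/ (no codas are permitted; onsets may contain at most 2 consonants).
Each unlicensed consonant becomes the onset of a new syllable: /f/ → /fʊ/, /x/ → /xʊ/.

ʃðɛhʊfʊxʊ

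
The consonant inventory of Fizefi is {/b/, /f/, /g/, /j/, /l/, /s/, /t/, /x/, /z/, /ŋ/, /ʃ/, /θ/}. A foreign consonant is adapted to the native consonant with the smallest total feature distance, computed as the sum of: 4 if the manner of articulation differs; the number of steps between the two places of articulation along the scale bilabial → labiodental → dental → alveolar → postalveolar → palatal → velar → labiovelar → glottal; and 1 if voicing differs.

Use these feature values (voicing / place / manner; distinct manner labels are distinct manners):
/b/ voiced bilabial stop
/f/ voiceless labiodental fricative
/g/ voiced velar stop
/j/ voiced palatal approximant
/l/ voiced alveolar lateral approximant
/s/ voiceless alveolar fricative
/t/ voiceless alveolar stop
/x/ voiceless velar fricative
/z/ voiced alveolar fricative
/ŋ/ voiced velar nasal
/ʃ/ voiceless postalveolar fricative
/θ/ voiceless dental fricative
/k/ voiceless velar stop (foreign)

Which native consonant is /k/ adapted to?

g

/g/ is closest: same manner (stop), place distance 0 (velar→velar), voicing differs (+1); total 1. Next closest is /t/ at distance 3.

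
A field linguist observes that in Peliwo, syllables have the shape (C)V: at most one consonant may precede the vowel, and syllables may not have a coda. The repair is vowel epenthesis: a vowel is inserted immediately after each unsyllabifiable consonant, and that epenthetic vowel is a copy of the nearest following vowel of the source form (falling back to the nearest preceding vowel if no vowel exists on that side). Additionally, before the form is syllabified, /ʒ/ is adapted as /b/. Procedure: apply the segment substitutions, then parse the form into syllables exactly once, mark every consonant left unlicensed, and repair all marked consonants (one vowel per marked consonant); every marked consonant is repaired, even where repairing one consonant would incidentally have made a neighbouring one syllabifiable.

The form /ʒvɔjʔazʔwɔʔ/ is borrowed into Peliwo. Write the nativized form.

Substitution: /ʒ/ → /b/, giving /bvɔjʔazʔwɔʔ/.
Under (C)V, the unsyllabifiable consonants are /b/, /j/, /z/, /ʔ/, /ʔ/ (no codas are permitted; onsets are limited to one consonant).
Each unlicensed consonant becomes the onset of a new syllable: /b/ → /bɔ/, /j/ → /ja/, /z/ → /zɔ/, /ʔ/ → /ʔɔ/, /ʔ/ → /ʔɔ/.

bɔvɔjaʔazɔʔɔwɔʔɔ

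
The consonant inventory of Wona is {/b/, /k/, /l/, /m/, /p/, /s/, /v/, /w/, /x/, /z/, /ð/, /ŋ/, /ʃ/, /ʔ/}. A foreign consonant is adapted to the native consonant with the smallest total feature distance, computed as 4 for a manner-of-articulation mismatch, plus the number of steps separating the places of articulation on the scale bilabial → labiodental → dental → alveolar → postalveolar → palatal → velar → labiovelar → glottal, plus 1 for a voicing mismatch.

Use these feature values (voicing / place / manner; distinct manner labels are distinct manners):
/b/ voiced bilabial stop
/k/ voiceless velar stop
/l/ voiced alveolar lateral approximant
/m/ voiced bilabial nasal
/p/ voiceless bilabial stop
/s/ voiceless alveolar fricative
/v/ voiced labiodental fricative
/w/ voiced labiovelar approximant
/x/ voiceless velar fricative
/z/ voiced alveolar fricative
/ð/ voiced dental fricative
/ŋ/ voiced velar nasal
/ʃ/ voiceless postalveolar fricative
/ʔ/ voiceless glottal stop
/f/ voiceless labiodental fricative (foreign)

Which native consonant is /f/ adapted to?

v

/v/ is closest: same manner (fricative), place distance 0 (labiodental→labiodental), voicing differs (+1); total 1. Next closest is /s/ at distance 2.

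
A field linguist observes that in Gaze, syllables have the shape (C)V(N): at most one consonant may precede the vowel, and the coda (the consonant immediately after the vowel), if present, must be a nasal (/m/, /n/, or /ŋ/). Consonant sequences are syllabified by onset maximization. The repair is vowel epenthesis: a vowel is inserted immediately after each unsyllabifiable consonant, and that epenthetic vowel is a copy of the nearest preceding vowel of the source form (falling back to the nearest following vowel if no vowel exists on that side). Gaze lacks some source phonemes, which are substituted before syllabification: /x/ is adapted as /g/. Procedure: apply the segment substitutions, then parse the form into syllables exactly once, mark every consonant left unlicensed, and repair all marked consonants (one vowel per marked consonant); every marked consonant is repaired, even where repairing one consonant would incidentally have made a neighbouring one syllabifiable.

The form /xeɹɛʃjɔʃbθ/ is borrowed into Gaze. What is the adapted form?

geɹɛʃɛjɔʃɔbɔθɔ

Substitution: /x/ → /g/, giving /geɹɛʃjɔʃbθ/.
The consonants /ʃ/, /ʃ/, /b/, /θ/ cannot be parsed into a legal (C)V(N) syllable (only a nasal (/m/, /n/, or /ŋ/) is licensed in coda position; onsets are limited to one consonant).
Epenthesis after each stranded consonant: /ʃ/ → /ʃɛ/, /ʃ/ → /ʃɔ/, /b/ → /bɔ/, /θ/ → /θɔ/.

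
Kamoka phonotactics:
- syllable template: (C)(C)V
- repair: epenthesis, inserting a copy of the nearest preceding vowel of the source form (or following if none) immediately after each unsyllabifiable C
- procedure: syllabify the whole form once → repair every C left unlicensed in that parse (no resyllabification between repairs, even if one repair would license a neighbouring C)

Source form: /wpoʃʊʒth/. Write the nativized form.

Syllabifying with onset maximization leaves /ʒ/, /t/, /h/ stranded (no codas are permitted; onsets may contain at most 2 consonants).
Inserting the epenthetic vowel yields /ʒ/ → /ʒʊ/, /t/ → /tʊ/, /h/ → /hʊ/.

wpoʃʊʒʊtʊhʊ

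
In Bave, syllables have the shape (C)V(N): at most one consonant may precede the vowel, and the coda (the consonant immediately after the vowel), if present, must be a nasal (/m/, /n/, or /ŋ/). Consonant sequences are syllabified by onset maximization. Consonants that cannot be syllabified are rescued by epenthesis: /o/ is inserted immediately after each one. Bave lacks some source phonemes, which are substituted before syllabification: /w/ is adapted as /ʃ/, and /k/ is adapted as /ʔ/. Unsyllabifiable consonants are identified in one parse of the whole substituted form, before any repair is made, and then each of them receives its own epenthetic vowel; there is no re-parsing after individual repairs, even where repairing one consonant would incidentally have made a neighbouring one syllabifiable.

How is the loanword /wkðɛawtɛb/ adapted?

ʃoʔoðɛaʃotɛbo

Substitution: /w/ → /ʃ/, /k/ → /ʔ/, giving /ʃʔðɛaʃtɛb/.
Syllabifying with onset maximization leaves /ʃ/, /ʔ/, /ʃ/, /b/ stranded (only a nasal (/m/, /n/, or /ŋ/) is licensed in coda position; onsets are limited to one consonant).
Epenthesis after each stranded consonant: /ʃ/ → /ʃo/, /ʔ/ → /ʔo/, /ʃ/ → /ʃo/, /b/ → /bo/.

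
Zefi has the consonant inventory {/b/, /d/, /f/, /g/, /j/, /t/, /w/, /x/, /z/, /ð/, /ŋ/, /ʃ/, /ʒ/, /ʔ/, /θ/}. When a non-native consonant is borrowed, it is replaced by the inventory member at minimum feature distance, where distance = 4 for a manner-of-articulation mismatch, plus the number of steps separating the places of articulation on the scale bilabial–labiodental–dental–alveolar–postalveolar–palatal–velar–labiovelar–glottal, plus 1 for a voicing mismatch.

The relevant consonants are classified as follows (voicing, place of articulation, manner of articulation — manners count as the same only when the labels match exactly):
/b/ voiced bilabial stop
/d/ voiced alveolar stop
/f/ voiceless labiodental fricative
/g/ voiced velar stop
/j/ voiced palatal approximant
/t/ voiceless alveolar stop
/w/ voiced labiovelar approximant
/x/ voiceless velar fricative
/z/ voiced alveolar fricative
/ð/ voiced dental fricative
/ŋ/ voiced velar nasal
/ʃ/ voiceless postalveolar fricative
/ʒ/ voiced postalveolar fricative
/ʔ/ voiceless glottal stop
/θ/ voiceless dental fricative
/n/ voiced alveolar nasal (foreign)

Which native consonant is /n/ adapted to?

ŋ

/ŋ/ is closest: same manner (nasal), place distance 3 (alveolar→velar), same voicing; total 3. Next closest is /d/ at distance 4.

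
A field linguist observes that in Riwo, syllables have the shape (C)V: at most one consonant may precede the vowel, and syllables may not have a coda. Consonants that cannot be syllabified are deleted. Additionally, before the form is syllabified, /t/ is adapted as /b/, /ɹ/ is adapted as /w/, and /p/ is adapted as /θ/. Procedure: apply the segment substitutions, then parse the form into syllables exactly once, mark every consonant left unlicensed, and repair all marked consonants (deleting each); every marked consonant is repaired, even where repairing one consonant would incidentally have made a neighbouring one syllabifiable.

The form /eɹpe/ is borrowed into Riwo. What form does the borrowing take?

eθe

Substitution: /ɹ/ → /w/, /p/ → /θ/, giving /ewθe/.
The consonants /w/ cannot be parsed into a legal (C)V syllable (no codas are permitted; onsets are limited to one consonant).
Deletion applies to /w/.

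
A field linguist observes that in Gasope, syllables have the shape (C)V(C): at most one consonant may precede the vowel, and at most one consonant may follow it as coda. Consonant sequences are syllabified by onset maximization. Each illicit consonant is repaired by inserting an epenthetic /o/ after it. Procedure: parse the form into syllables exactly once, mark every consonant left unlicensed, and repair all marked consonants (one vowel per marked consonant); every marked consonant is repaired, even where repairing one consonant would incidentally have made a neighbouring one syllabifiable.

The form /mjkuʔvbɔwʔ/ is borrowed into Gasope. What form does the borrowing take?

Syllabifying with onset maximization leaves /m/, /j/, /v/, /ʔ/ stranded (at most one coda consonant is licensed; onsets are limited to one consonant).
Each unlicensed consonant becomes the onset of a new syllable: /m/ → /mo/, /j/ → /jo/, /v/ → /vo/, /ʔ/ → /ʔo/.

mojokuʔvobɔwʔo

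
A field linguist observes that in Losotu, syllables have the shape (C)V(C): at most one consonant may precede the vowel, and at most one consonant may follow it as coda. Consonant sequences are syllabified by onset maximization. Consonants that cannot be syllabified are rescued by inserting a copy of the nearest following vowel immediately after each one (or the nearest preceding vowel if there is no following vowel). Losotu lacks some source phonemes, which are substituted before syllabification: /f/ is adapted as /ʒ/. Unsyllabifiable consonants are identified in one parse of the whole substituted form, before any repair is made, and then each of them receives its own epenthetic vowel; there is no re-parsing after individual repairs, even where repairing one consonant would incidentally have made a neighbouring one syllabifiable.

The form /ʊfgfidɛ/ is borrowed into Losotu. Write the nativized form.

ʊʒgiʒidɛ

Substitution: /f/ → /ʒ/, giving /ʊʒgʒidɛ/.
Under (C)V(C), the unsyllabifiable consonants are /g/ (at most one coda consonant is licensed; onsets are limited to one consonant).
Epenthesis after each stranded consonant: /g/ → /gi/.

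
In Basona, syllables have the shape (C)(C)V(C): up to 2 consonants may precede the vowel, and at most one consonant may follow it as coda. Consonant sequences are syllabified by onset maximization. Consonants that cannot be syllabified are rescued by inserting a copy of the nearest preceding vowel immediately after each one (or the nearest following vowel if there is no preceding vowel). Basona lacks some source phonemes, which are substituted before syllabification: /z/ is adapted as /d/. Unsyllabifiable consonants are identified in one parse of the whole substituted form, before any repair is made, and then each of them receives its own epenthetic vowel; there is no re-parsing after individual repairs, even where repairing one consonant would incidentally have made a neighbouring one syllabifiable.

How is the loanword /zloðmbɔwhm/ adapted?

dloðmbɔwhɔmɔ

Substitution: /z/ → /d/, giving /dloðmbɔwhm/.
The consonants /h/, /m/ cannot be parsed into a legal (C)(C)V(C) syllable (at most one coda consonant is licensed; onsets may contain at most 2 consonants).
Inserting the epenthetic vowel yields /h/ → /hɔ/, /m/ → /mɔ/.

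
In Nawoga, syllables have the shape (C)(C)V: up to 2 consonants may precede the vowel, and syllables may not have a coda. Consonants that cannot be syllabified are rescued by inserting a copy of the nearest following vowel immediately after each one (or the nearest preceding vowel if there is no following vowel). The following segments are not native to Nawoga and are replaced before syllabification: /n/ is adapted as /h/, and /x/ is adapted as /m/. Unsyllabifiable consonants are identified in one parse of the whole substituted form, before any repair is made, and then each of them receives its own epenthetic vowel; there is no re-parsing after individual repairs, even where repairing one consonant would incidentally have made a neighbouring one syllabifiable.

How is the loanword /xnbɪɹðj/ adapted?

mɪhbɪɹɪðɪjɪ

Substitution: /x/ → /m/, /n/ → /h/, giving /mhbɪɹðj/.
Under (C)(C)V, the unsyllabifiable consonants are /m/, /ɹ/, /ð/, /j/ (no codas are permitted; onsets may contain at most 2 consonants).
Each unlicensed consonant becomes the onset of a new syllable: /m/ → /mɪ/, /ɹ/ → /ɹɪ/, /ð/ → /ðɪ/, /j/ → /jɪ/.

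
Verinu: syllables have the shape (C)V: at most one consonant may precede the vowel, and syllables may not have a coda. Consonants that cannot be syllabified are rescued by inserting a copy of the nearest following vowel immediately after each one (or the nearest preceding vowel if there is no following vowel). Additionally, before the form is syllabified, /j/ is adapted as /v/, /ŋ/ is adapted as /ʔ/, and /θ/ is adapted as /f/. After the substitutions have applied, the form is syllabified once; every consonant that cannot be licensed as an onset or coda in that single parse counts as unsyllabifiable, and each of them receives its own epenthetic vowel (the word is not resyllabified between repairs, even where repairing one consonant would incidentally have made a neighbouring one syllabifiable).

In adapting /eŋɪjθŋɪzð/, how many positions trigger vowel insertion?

4

After substitution the input is /eʔɪvfʔɪzð/.
The unsyllabifiable consonants are /v/, /f/, /z/, /ð/; each receives one epenthetic vowel.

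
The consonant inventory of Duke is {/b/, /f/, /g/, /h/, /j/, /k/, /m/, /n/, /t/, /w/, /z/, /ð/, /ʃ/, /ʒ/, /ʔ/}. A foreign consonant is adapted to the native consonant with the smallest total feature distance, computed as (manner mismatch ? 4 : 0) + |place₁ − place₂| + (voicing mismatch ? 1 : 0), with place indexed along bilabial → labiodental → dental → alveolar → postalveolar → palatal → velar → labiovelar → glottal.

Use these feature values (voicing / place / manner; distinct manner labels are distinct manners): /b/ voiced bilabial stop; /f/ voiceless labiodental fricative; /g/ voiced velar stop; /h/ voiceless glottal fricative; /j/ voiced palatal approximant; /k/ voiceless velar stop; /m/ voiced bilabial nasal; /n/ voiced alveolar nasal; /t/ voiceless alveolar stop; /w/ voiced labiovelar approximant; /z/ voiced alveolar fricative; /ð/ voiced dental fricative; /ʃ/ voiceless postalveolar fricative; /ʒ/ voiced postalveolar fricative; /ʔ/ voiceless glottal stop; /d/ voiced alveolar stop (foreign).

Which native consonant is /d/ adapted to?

t

/t/ is closest: same manner (stop), place distance 0 (alveolar→alveolar), voicing differs (+1); total 1. Next closest is /b/ at distance 3.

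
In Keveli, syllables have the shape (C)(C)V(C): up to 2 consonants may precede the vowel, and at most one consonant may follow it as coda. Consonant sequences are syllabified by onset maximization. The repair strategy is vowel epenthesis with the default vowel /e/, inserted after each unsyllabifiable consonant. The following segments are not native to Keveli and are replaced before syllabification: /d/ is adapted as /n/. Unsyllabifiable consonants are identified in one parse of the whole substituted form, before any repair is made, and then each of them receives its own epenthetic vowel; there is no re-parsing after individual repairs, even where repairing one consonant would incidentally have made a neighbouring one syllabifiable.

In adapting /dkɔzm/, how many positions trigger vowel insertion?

After substitution the input is /nkɔzm/.
The unsyllabifiable consonants are /m/; each receives one epenthetic vowel.

1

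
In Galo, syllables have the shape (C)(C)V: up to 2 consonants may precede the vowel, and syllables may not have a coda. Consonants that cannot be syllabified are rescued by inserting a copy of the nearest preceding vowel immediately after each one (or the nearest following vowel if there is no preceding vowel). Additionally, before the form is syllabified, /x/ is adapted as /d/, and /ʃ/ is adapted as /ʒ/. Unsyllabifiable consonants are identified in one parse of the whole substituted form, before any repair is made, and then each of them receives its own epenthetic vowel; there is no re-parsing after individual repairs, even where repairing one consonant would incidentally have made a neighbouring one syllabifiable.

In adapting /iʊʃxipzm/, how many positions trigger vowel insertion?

After substitution the input is /iʊʒdipzm/.
The unsyllabifiable consonants are /p/, /z/, /m/; each receives one epenthetic vowel.

3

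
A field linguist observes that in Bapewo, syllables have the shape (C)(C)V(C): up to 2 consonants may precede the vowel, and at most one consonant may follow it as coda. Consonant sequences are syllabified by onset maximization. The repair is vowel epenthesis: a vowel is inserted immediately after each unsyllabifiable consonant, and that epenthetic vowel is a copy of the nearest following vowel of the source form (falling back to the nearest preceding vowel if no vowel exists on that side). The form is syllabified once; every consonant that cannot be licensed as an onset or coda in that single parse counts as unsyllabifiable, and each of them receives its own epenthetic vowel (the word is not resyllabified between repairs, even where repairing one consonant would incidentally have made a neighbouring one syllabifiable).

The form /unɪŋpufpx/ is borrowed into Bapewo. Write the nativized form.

unɪŋpufpuxu

The consonants /p/, /x/ cannot be parsed into a legal (C)(C)V(C) syllable (at most one coda consonant is licensed; onsets may contain at most 2 consonants).
Inserting the epenthetic vowel yields /p/ → /pu/, /x/ → /xu/.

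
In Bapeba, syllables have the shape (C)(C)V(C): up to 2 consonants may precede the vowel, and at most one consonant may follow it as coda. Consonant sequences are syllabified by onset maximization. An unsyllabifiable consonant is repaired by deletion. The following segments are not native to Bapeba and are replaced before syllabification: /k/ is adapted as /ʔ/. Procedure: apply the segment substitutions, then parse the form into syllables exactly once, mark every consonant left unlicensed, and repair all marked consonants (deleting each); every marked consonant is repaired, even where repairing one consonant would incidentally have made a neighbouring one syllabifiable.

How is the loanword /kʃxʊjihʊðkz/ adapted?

Substitution: /k/ → /ʔ/, giving /ʔʃxʊjihʊðʔz/.
Syllabifying with onset maximization leaves /ʔ/, /ʔ/, /z/ stranded (at most one coda consonant is licensed; onsets may contain at most 2 consonants).
Each unlicensed consonant is deleted: /ʔ/, /ʔ/, /z/.

ʃxʊjihʊð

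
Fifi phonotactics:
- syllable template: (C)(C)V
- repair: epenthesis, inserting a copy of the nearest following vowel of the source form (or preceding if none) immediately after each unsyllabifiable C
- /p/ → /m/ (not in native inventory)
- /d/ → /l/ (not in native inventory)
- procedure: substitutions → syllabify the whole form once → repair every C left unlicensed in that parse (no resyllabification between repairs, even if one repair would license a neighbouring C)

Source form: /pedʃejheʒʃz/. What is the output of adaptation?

Substitution: /p/ → /m/, /d/ → /l/, giving /melʃejheʒʃz/.
Syllabifying with onset maximization leaves /ʒ/, /ʃ/, /z/ stranded (no codas are permitted; onsets may contain at most 2 consonants).
Each unlicensed consonant becomes the onset of a new syllable: /ʒ/ → /ʒe/, /ʃ/ → /ʃe/, /z/ → /ze/.

melʃejheʒeʃeze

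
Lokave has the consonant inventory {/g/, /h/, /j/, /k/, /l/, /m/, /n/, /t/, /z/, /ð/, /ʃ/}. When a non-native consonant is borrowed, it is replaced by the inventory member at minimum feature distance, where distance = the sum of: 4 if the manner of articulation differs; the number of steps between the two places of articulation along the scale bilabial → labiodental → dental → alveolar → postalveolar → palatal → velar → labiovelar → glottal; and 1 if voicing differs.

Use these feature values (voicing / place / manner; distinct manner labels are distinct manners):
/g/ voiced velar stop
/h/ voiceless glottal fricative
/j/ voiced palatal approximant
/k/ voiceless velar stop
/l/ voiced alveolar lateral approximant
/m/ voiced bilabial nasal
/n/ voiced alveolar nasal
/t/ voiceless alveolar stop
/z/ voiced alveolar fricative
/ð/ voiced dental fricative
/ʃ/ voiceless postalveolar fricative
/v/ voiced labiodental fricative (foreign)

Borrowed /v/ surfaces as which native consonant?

ð

/ð/ is closest: same manner (fricative), place distance 1 (labiodental→dental), same voicing; total 1. Next closest is /z/ at distance 2.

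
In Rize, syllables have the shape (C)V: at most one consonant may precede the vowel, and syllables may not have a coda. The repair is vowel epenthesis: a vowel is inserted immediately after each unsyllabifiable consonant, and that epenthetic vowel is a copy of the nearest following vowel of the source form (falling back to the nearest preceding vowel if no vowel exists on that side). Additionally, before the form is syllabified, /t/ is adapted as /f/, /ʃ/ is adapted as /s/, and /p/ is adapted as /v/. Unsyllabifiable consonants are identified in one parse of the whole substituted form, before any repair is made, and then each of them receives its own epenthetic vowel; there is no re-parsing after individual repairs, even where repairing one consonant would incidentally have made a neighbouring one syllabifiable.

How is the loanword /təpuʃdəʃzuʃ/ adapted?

fəvusədəsuzusu

Substitution: /t/ → /f/, /p/ → /v/, /ʃ/ → /s/, giving /fəvusdəszus/.
The consonants /s/, /s/, /s/ cannot be parsed into a legal (C)V syllable (no codas are permitted; onsets are limited to one consonant).
Each unlicensed consonant becomes the onset of a new syllable: /s/ → /sə/, /s/ → /su/, /s/ → /su/.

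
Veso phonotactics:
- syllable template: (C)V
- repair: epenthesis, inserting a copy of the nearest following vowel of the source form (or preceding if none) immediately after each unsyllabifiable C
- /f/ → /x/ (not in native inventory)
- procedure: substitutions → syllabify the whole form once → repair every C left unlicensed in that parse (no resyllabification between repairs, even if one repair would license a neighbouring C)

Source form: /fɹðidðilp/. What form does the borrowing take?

Substitution: /f/ → /x/, giving /xɹðidðilp/.
Under (C)V, the unsyllabifiable consonants are /x/, /ɹ/, /d/, /l/, /p/ (no codas are permitted; onsets are limited to one consonant).
Epenthesis after each stranded consonant: /x/ → /xi/, /ɹ/ → /ɹi/, /d/ → /di/, /l/ → /li/, /p/ → /pi/.

xiɹiðidiðilipi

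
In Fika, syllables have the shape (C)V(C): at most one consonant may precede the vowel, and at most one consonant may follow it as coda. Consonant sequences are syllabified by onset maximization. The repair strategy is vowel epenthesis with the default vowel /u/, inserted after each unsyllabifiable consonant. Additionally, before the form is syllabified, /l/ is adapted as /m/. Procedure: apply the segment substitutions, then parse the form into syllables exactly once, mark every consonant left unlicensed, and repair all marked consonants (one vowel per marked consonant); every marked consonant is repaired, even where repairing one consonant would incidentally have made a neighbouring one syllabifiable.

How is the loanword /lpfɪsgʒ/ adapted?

Substitution: /l/ → /m/, giving /mpfɪsgʒ/.
Under (C)V(C), the unsyllabifiable consonants are /m/, /p/, /g/, /ʒ/ (at most one coda consonant is licensed; onsets are limited to one consonant).
Inserting the epenthetic vowel yields /m/ → /mu/, /p/ → /pu/, /g/ → /gu/, /ʒ/ → /ʒu/.

mupufɪsguʒu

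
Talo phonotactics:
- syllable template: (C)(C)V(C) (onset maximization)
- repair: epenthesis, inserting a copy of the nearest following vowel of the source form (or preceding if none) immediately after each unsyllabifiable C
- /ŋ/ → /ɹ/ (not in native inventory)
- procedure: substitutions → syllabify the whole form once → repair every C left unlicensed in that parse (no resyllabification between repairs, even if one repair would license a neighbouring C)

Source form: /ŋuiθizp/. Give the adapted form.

Substitution: /ŋ/ → /ɹ/, giving /ɹuiθizp/.
Syllabifying with onset maximization leaves /p/ stranded (at most one coda consonant is licensed; onsets may contain at most 2 consonants).
Each unlicensed consonant becomes the onset of a new syllable: /p/ → /pi/.

ɹuiθizpi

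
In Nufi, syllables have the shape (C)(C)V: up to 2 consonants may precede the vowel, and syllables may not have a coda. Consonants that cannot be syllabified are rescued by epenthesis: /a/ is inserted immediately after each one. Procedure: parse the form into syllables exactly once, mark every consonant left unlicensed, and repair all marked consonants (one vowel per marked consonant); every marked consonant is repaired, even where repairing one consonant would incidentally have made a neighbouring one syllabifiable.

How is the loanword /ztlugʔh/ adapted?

Syllabifying with onset maximization leaves /z/, /g/, /ʔ/, /h/ stranded (no codas are permitted; onsets may contain at most 2 consonants).
Epenthesis after each stranded consonant: /z/ → /za/, /g/ → /ga/, /ʔ/ → /ʔa/, /h/ → /ha/.

zatlugaʔaha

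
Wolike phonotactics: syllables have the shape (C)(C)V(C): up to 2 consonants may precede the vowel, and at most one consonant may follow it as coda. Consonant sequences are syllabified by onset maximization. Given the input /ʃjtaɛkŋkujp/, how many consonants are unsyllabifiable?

2

The consonants /ʃ/, /p/ cannot be parsed into a legal (C)(C)V(C) syllable (at most one coda consonant is licensed; onsets may contain at most 2 consonants).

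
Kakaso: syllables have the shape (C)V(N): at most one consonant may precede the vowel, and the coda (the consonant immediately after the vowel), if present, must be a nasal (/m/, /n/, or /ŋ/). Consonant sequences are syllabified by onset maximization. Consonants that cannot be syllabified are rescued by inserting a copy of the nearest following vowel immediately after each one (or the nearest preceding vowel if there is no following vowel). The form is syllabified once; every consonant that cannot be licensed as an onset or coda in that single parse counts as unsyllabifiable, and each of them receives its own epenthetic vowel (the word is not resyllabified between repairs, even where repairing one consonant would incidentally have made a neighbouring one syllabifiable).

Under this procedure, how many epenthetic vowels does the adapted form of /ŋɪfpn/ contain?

The unsyllabifiable consonants are /f/, /p/, /n/; each receives one epenthetic vowel.

3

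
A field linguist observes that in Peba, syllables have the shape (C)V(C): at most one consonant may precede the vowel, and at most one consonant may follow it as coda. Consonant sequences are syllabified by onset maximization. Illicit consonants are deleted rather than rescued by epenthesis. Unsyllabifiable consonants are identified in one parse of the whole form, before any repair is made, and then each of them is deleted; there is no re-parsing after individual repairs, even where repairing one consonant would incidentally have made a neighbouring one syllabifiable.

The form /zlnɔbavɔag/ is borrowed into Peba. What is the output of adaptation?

Syllabifying with onset maximization leaves /z/, /l/ stranded (at most one coda consonant is licensed; onsets are limited to one consonant).
Each unlicensed consonant is deleted: /z/, /l/.

nɔbavɔag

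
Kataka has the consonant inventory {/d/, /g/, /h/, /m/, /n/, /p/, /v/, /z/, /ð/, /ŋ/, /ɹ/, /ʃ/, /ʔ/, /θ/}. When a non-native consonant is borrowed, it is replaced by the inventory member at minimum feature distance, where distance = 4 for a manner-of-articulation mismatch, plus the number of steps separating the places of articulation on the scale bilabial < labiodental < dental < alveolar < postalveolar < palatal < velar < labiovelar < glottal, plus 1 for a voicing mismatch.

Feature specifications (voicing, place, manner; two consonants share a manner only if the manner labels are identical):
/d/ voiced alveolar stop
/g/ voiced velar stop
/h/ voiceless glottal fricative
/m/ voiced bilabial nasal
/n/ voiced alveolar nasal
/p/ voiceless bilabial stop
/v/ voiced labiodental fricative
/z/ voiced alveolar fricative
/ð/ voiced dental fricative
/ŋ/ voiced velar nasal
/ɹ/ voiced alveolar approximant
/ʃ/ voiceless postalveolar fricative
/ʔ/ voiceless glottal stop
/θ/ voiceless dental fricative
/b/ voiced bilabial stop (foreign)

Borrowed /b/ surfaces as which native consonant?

p

/p/ is closest: same manner (stop), place distance 0 (bilabial→bilabial), voicing differs (+1); total 1. Next closest is /d/ at distance 3.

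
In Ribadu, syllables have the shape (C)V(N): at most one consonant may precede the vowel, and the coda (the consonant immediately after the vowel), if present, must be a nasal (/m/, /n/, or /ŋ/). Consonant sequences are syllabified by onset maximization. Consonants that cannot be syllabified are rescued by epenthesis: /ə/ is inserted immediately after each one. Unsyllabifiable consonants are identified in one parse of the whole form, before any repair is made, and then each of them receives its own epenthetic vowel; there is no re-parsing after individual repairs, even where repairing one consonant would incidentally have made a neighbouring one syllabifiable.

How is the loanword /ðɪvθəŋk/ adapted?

Under (C)V(N), the unsyllabifiable consonants are /v/, /k/ (only a nasal (/m/, /n/, or /ŋ/) is licensed in coda position; onsets are limited to one consonant).
Each unlicensed consonant becomes the onset of a new syllable: /v/ → /və/, /k/ → /kə/.

ðɪvəθəŋkə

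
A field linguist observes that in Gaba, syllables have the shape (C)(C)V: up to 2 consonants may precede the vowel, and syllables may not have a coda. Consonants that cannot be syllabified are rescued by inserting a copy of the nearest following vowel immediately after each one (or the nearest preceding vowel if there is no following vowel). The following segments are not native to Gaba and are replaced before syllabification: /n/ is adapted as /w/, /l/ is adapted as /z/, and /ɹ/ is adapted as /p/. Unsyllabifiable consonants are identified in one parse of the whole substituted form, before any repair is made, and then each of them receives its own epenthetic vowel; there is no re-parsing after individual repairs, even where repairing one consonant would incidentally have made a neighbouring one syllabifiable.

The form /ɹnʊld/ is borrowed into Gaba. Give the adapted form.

Substitution: /ɹ/ → /p/, /n/ → /w/, /l/ → /z/, giving /pwʊzd/.
Under (C)(C)V, the unsyllabifiable consonants are /z/, /d/ (no codas are permitted; onsets may contain at most 2 consonants).
Epenthesis after each stranded consonant: /z/ → /zʊ/, /d/ → /dʊ/.

pwʊzʊdʊ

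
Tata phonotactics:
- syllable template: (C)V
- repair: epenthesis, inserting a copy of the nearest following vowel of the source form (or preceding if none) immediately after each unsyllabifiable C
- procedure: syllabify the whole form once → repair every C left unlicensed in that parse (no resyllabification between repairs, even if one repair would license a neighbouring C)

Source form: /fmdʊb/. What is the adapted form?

The consonants /f/, /m/, /b/ cannot be parsed into a legal (C)V syllable (no codas are permitted; onsets are limited to one consonant).
Each unlicensed consonant becomes the onset of a new syllable: /f/ → /fʊ/, /m/ → /mʊ/, /b/ → /bʊ/.

fʊmʊdʊbʊ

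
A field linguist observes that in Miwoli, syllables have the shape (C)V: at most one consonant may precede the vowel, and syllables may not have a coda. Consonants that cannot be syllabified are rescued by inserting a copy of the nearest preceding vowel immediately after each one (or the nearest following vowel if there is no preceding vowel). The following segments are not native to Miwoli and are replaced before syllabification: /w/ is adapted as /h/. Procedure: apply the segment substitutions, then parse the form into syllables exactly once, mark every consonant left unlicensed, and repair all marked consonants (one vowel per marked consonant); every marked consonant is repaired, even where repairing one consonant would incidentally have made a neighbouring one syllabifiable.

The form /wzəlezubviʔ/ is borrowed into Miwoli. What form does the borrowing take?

Substitution: /w/ → /h/, giving /hzəlezubviʔ/.
Syllabifying with onset maximization leaves /h/, /b/, /ʔ/ stranded (no codas are permitted; onsets are limited to one consonant).
Inserting the epenthetic vowel yields /h/ → /hə/, /b/ → /bu/, /ʔ/ → /ʔi/.

həzəlezubuviʔi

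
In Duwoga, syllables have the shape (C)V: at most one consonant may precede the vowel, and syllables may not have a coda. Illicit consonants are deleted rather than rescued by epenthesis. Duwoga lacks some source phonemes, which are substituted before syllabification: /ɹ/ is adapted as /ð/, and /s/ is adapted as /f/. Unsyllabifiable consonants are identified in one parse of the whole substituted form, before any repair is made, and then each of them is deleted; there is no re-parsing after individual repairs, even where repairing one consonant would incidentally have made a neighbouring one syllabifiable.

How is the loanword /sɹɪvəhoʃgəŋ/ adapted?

ðɪvəhogə

Substitution: /s/ → /f/, /ɹ/ → /ð/, giving /fðɪvəhoʃgəŋ/.
Syllabifying with onset maximization leaves /f/, /ʃ/, /ŋ/ stranded (no codas are permitted; onsets are limited to one consonant).
Each unlicensed consonant is deleted: /f/, /ʃ/, /ŋ/.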